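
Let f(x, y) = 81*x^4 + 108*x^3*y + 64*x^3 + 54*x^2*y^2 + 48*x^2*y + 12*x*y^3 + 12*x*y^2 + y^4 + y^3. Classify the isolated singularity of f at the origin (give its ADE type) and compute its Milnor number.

Type E_{6}, Milnor number mu = 6.

The Hessian of f at 0 has rank 0. Corank 2; j^3 = (4*x + y)^3 is a perfect cube, so E-series; the 4-jet and mu = 6 give E_6.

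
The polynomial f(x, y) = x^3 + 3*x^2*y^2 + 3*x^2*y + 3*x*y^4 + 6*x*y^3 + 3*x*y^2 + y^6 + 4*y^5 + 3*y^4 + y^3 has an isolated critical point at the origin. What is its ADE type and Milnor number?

Type E_{8}, Milnor number mu = 8.

The Hessian of f at 0 has rank 0. Corank 2; j^3 = (x + y)^3 is a perfect cube, so E-series; the 5-jet and mu = 8 give E_8.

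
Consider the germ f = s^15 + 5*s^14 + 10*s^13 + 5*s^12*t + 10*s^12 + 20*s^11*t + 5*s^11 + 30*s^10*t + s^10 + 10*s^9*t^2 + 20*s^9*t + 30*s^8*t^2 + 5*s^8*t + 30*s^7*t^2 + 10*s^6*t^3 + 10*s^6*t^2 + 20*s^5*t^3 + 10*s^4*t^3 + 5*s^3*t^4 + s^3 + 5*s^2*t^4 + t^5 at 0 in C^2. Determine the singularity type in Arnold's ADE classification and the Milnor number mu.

Type E_{8}, Milnor number mu = 8.

The Hessian of f at 0 has rank 0. Corank 2; j^3 = s^3 is a perfect cube, so E-series; the 5-jet and mu = 8 give E_8.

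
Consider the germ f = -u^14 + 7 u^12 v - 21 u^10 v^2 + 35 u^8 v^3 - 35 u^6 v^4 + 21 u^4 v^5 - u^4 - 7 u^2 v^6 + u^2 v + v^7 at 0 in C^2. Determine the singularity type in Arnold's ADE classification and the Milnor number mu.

The Hessian of f at 0 has rank 0. Corank 2; j^3 = u^2*v has shape L^2 M (L != M), so D-series; mu = 8 gives D_8.

Type D_8, Milnor number mu = 8.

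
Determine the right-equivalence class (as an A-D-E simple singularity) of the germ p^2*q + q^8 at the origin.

D_9

The Hessian of f at 0 has rank 0. Corank 2; j^3 = p^2*q has shape L^2 M (L != M), so D-series; mu = 9 gives D_9.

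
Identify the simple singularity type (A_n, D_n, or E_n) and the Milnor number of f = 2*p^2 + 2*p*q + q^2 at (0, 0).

Type A_{1}, Milnor number mu = 1.

The Hessian of f at 0 has rank 2. Corank 0: nondegenerate Morse point, so A_1.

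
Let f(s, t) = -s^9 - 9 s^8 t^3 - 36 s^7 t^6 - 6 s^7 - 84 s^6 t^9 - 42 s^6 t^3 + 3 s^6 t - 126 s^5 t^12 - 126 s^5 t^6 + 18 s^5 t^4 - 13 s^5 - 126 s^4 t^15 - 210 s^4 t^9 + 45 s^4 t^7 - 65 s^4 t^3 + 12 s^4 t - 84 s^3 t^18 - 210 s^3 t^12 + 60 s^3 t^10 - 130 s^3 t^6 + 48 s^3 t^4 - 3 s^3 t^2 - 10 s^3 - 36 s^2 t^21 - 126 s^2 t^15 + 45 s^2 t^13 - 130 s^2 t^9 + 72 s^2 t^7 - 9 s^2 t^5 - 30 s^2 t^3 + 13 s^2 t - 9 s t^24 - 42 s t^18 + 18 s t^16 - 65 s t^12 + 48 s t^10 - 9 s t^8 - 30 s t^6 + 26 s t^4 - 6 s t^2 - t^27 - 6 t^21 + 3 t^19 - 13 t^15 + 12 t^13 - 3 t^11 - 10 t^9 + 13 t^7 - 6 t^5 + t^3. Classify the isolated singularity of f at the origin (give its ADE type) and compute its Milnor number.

The Hessian of f at 0 is [[0, 0], [0, 0]] with rank 0, so corank 2. A Groebner basis of the Jacobian ideal J(f) in C{s,t} is {t^3, s^2 - 3*t^2/11, s*t - 6*t^2/11}; counting standard monomials gives mu = 4. Corank 2; j^3 = -(2*s - t)*(5*s^2 - 4*s*t + t^2) splits into three distinct lines over C (the quadratic factor has nonzero discriminant), so D_4.

Type D_{4}, Milnor number mu = 4.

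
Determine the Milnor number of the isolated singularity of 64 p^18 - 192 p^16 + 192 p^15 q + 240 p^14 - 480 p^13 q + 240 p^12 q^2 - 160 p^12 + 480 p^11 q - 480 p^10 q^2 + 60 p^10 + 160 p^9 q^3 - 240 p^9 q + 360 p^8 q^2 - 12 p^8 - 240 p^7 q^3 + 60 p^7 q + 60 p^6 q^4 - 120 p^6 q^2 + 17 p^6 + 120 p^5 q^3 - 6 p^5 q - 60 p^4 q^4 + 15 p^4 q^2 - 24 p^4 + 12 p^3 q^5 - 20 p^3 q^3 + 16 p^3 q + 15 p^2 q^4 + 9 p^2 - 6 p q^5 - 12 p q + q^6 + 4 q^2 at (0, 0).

The Hessian of f at 0 has rank 1. Corank 1: A-series; mu = 5 gives A_5.

5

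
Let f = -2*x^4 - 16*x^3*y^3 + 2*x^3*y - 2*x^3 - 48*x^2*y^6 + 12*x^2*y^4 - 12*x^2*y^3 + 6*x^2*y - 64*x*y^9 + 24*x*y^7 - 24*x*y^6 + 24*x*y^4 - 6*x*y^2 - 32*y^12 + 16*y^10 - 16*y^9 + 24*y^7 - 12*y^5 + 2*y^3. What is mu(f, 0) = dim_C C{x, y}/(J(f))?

7

The Hessian of f at 0 has rank 0. Corank 2; j^3 = -2*(x - y)^3 is a perfect cube, so E-series; the 4-jet and mu = 7 give E_7.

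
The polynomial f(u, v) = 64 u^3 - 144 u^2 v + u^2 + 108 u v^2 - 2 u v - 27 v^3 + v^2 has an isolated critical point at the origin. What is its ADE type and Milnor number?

Type A_2, Milnor number mu = 2.

The Hessian of f at 0 has rank 1. Corank 1: A-series; mu = 2 gives A_2.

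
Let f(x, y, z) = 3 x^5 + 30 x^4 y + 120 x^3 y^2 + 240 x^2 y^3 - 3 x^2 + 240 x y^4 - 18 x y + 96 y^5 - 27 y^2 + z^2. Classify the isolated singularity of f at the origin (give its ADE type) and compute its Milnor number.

Type A4, Milnor number mu = 4.

The Hessian of f at 0 has rank 2. Corank 1: A-series; mu = 4 gives A_4.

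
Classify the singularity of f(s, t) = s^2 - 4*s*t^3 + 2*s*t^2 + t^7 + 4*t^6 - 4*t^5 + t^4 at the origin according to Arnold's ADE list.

A_{6}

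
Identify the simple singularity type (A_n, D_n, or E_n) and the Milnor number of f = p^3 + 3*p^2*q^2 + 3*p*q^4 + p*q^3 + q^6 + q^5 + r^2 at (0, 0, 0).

The Hessian of f at 0 has rank 1. Corank 2; j^3 = p^3 is a perfect cube, so E-series; the 4-jet and mu = 7 give E_7.

Type E_{7}, Milnor number mu = 7.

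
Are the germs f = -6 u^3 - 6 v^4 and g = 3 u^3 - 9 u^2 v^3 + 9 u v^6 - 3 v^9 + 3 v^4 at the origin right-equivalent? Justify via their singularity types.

Yes.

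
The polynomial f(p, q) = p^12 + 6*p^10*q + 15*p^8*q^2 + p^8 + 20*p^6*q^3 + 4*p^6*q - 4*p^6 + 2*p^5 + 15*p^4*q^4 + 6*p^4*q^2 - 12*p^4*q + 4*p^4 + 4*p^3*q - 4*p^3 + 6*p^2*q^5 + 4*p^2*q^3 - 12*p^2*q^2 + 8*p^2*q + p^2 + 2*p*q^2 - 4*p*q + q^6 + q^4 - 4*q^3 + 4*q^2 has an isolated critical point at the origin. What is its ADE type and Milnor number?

The Hessian of f at 0 has rank 1. Corank 1: A-series; mu = 5 gives A_5.

Type A5, Milnor number mu = 5.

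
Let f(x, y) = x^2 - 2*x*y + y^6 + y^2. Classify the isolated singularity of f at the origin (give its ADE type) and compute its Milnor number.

The Hessian of f at 0 is [[2, -2], [-2, 2]] with rank 1, so corank 1. A Groebner basis of the Jacobian ideal J(f) in C{x,y} is {y^5, x - y}; counting standard monomials gives mu = 5. Corank 1: A-series; mu = 5 gives A_5.

Type A_5, Milnor number mu = 5.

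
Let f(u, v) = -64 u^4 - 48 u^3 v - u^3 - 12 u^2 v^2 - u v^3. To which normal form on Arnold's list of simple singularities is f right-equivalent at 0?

E7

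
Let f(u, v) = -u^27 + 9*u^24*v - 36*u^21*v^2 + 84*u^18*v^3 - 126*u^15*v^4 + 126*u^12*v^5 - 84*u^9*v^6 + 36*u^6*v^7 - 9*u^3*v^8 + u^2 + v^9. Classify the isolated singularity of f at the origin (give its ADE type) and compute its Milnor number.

The Hessian of f at 0 is [[2, 0], [0, 0]] with rank 1, so corank 1. A Groebner basis of the Jacobian ideal J(f) in C{u,v} is {v^8, u}; counting standard monomials gives mu = 8. Corank 1: A-series; mu = 8 gives A_8.

Type A_8, Milnor number mu = 8.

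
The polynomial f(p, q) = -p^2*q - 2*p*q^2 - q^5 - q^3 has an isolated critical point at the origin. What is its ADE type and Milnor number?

Type D_{6}, Milnor number mu = 6.

The Hessian of f at 0 has rank 0. Corank 2; j^3 = -q*(p + q)^2 has shape L^2 M (L != M), so D-series; mu = 6 gives D_6.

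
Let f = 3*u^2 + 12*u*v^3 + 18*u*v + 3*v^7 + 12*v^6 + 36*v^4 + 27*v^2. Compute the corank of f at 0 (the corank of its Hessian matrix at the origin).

1

Hessian at 0 has rank 1.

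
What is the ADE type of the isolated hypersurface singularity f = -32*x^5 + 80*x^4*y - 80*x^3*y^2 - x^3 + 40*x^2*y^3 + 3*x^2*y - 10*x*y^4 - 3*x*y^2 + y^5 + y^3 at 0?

E8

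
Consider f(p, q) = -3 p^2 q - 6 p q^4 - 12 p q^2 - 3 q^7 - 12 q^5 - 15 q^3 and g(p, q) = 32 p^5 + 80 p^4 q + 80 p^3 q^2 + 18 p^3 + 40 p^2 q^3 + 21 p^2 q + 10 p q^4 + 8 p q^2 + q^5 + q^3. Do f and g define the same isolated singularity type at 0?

No.

The Hessian of f at 0 has rank 0. Corank 2; j^3 = -3*q*(p^2 + 4*p*q + 5*q^2) splits into three distinct lines over C (the quadratic factor has nonzero discriminant), so D_4. The Hessian of g at 0 has rank 0. Corank 2; j^3 = (2*p + q)*(3*p + q)^2 has shape L^2 M (L != M), so D-series; mu = 6 gives D_6. f is D_4 but g is D_6, hence not right-equivalent.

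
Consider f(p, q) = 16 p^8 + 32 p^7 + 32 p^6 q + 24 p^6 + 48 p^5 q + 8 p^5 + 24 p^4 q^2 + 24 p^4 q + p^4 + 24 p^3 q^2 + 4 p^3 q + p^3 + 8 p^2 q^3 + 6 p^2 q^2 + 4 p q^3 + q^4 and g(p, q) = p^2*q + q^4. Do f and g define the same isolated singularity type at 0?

The Hessian of f at 0 has rank 0. Corank 2; j^3 = p^3 is a perfect cube, so E-series; the 4-jet and mu = 6 give E_6. The Hessian of g at 0 has rank 0. Corank 2; j^3 = p^2*q has shape L^2 M (L != M), so D-series; mu = 5 gives D_5. f is E_6 but g is D_5, hence not right-equivalent.

No.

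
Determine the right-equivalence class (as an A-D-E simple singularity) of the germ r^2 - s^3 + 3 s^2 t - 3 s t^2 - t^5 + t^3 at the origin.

E_{8}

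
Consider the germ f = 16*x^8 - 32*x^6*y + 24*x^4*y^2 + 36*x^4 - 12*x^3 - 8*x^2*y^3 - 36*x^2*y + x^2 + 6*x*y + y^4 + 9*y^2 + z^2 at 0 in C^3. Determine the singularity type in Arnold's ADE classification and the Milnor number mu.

The Hessian of f at 0 has rank 2. Corank 1: A-series; mu = 3 gives A_3.

Type A_3, Milnor number mu = 3.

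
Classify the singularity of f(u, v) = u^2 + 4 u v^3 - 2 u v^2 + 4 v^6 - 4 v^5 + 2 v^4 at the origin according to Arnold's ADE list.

A3

The Hessian of f at 0 is [[2, 0], [0, 0]] with rank 1, so corank 1. A Groebner basis of the Jacobian ideal J(f) in C{u,v} is {u^2, u*v, -u + v^2}; counting standard monomials gives mu = 3. Corank 1: A-series; mu = 3 gives A_3.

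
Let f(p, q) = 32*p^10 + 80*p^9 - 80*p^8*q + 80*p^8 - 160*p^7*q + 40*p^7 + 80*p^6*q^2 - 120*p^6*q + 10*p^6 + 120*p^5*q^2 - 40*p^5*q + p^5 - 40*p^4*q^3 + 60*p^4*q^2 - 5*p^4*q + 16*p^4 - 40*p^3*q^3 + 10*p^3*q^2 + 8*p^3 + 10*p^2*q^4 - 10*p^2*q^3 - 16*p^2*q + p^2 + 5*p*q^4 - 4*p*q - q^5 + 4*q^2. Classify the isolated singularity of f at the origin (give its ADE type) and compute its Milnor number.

The Hessian of f at 0 has rank 1. Corank 1: A-series; mu = 4 gives A_4.

Type A_{4}, Milnor number mu = 4.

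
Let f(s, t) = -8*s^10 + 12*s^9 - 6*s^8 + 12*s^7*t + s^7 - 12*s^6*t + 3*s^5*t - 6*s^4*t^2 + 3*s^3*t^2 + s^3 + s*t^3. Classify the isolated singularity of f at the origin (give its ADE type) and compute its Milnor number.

Type E_{7}, Milnor number mu = 7.

The Hessian of f at 0 is [[0, 0], [0, 0]] with rank 0, so corank 2. A Groebner basis of the Jacobian ideal J(f) in C{s,t} is {s^3, s*t^2, 3*s^2 + t^3}; counting standard monomials gives mu = 7. Corank 2; j^3 = s^3 is a perfect cube, so E-series; the 4-jet and mu = 7 give E_7.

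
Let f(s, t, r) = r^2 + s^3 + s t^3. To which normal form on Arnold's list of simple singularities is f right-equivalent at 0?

E_{7}

The Hessian of f at 0 is [[0, 0, 0], [0, 0, 0], [0, 0, 2]] with rank 1, so corank 2. A Groebner basis of the Jacobian ideal J(f) in C{s,t,r} is {s^3, s*t^2, 3*s^2 + t^3, r}; counting standard monomials gives mu = 7. Corank 2; j^3 = s^3 is a perfect cube, so E-series; the 4-jet and mu = 7 give E_7.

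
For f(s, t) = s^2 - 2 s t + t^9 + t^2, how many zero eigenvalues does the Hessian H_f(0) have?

The Hessian at 0 is [[2, -2], [-2, 2]] of rank 1; hence corank 1.

1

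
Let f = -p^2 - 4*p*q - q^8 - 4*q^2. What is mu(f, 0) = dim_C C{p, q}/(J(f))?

7

The Hessian of f at 0 has rank 1. Corank 1: A-series; mu = 7 gives A_7.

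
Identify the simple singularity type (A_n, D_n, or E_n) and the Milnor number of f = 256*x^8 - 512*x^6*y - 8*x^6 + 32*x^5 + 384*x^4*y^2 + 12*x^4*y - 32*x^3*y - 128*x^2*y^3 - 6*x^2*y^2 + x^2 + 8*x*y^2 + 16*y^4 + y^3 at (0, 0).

Type A2, Milnor number mu = 2.

The Hessian of f at 0 has rank 1. Corank 1: A-series; mu = 2 gives A_2.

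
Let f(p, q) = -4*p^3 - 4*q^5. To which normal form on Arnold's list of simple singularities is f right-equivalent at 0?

The Hessian of f at 0 is [[0, 0], [0, 0]] with rank 0, so corank 2. A Groebner basis of the Jacobian ideal J(f) in C{p,q} is {q^4, p^2}; counting standard monomials gives mu = 8. Corank 2; j^3 = -4*p^3 is a perfect cube, so E-series; the 5-jet and mu = 8 give E_8.

E_{8}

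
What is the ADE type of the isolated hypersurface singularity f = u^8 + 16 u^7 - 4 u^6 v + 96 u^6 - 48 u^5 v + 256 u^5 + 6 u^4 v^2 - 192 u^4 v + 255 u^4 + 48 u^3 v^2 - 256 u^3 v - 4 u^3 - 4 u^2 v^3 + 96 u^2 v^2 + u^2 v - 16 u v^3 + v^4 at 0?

D5

The Hessian of f at 0 is [[0, 0], [0, 0]] with rank 0, so corank 2. A Groebner basis of the Jacobian ideal J(f) in C{u,v} is {u*v^2, u*v/16 + v^3, u^2 - u*v/4}; counting standard monomials gives mu = 5. Corank 2; j^3 = -u^2*(4*u - v) has shape L^2 M (L != M), so D-series; mu = 5 gives D_5.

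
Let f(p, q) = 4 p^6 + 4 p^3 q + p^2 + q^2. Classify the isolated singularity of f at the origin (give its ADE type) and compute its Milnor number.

Type A_1, Milnor number mu = 1.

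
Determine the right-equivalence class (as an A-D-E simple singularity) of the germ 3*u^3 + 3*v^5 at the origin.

E_8

The Hessian of f at 0 has rank 0. Corank 2; j^3 = 3*u^3 is a perfect cube, so E-series; the 5-jet and mu = 8 give E_8.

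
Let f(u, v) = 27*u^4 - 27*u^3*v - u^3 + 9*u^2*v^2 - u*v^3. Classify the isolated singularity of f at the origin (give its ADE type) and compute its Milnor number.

The Hessian of f at 0 is [[0, 0], [0, 0]] with rank 0, so corank 2. A Groebner basis of the Jacobian ideal J(f) in C{u,v} is {u^2/3 + v^4 + v^3/9, u^3, u^2*v - u^2/9 - v^3/27, -2*u^2/3 + u*v^2 - 2*v^3/9}; counting standard monomials gives mu = 7. Corank 2; j^3 = -u^3 is a perfect cube, so E-series; the 4-jet and mu = 7 give E_7.

Type E7, Milnor number mu = 7.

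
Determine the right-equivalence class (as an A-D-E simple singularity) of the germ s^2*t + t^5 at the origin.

D_6

The Hessian of f at 0 has rank 0. Corank 2; j^3 = s^2*t has shape L^2 M (L != M), so D-series; mu = 6 gives D_6.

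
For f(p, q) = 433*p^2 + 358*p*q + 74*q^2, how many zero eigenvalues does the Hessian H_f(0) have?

Hessian at 0 has rank 2.

0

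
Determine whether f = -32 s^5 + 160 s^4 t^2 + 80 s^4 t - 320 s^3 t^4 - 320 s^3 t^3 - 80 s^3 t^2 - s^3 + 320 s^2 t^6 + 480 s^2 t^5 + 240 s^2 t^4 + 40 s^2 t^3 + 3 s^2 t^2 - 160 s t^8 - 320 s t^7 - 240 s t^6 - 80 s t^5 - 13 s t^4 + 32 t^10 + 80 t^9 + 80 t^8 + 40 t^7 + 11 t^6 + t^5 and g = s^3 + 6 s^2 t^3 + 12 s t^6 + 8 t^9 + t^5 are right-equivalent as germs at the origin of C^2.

Yes.

The Hessian of f at 0 is [[0, 0], [0, 0]] with rank 0, so corank 2. A Groebner basis of the Jacobian ideal J(f) in C{s,t} is {s^2/8 + s*t^3 - s*t^2/4, s^2 - 2*s*t^2 + t^4, s^3, s^2*t + s^2/4 - s*t^2/2}; counting standard monomials gives mu = 8. Corank 2; j^3 = -s^3 is a perfect cube, so E-series; the 5-jet and mu = 8 give E_8. The Hessian of g at 0 is [[0, 0], [0, 0]] with rank 0, so corank 2. A Groebner basis of the Jacobian ideal J(g) in C{s,t} is {s^2/4 + s*t^3, t^4, s^3, s^2*t}; counting standard monomials gives mu = 8. Corank 2; j^3 = s^3 is a perfect cube, so E-series; the 5-jet and mu = 8 give E_8. Both have type E_8, hence right-equivalent.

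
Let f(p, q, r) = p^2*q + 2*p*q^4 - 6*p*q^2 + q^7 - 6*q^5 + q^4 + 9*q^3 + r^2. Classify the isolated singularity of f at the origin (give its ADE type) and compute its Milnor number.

The Hessian of f at 0 has rank 1. Corank 2; j^3 = q*(p - 3*q)^2 has shape L^2 M (L != M), so D-series; mu = 5 gives D_5.

Type D_{5}, Milnor number mu = 5.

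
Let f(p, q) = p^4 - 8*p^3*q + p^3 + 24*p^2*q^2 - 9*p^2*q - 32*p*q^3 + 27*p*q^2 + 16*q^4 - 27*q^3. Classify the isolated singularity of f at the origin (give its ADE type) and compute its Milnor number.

Type E_6, Milnor number mu = 6.

The Hessian of f at 0 has rank 0. Corank 2; j^3 = (p - 3*q)^3 is a perfect cube, so E-series; the 4-jet and mu = 6 give E_6.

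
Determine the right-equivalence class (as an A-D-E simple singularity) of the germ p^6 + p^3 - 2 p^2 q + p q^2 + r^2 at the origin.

D_7

The Hessian of f at 0 has rank 1. Corank 2; j^3 = p*(p - q)^2 has shape L^2 M (L != M), so D-series; mu = 7 gives D_7.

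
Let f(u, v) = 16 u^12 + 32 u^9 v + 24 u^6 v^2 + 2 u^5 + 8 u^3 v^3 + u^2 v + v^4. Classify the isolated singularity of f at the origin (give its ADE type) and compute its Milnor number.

Type D5, Milnor number mu = 5.

The Hessian of f at 0 has rank 0. Corank 2; j^3 = u^2*v has shape L^2 M (L != M), so D-series; mu = 5 gives D_5.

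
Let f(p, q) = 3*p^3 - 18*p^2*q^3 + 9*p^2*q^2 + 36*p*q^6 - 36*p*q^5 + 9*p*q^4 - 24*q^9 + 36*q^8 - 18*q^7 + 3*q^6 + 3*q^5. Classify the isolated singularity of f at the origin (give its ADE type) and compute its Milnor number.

Type E_{8}, Milnor number mu = 8.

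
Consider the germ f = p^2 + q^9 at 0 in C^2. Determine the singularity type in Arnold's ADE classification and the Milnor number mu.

Type A_{8}, Milnor number mu = 8.

The Hessian of f at 0 is [[2, 0], [0, 0]] with rank 1, so corank 1. A Groebner basis of the Jacobian ideal J(f) in C{p,q} is {q^8, p}; counting standard monomials gives mu = 8. Corank 1: A-series; mu = 8 gives A_8.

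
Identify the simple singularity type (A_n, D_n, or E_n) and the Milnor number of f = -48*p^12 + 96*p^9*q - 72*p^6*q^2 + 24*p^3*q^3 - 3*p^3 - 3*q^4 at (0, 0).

Type E6, Milnor number mu = 6.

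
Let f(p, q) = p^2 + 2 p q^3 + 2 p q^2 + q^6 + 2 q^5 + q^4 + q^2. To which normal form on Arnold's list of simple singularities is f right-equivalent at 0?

A1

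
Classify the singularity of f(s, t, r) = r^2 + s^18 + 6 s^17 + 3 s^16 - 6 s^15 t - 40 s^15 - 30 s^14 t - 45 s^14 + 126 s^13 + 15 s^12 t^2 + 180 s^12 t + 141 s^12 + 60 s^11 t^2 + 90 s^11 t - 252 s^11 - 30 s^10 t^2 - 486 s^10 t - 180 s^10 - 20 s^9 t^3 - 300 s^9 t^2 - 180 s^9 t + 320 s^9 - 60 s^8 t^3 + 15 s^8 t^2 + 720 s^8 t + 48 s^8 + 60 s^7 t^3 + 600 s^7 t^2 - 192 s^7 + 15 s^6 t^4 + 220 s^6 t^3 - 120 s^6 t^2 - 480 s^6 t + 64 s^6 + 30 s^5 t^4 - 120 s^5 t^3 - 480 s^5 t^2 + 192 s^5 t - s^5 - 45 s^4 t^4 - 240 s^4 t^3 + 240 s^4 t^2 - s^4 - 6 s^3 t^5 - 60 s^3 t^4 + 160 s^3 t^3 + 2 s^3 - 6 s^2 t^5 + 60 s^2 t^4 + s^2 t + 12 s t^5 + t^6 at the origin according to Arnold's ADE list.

The Hessian of f at 0 has rank 1. Corank 2; j^3 = s^2*(2*s + t) has shape L^2 M (L != M), so D-series; mu = 7 gives D_7.

D7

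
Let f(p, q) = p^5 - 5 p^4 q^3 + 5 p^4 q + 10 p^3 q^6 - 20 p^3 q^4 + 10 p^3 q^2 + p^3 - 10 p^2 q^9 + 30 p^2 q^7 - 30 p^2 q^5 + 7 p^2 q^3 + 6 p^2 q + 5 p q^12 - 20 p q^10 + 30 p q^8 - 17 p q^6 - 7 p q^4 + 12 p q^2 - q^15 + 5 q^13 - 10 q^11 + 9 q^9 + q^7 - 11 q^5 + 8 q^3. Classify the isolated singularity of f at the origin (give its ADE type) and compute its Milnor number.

Type E_8, Milnor number mu = 8.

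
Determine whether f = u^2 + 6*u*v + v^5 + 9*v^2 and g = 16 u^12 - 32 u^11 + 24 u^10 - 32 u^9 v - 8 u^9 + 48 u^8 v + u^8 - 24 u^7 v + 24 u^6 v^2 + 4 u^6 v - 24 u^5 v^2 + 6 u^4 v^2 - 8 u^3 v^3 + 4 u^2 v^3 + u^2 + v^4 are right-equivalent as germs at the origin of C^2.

No.

The Hessian of f at 0 has rank 1. Corank 1: A-series; mu = 4 gives A_4. The Hessian of g at 0 has rank 1. Corank 1: A-series; mu = 3 gives A_3. f is A_4 but g is A_3, hence not right-equivalent.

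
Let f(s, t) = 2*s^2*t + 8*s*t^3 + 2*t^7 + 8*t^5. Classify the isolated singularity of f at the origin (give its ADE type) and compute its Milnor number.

Type D8, Milnor number mu = 8.

The Hessian of f at 0 is [[0, 0], [0, 0]] with rank 0, so corank 2. A Groebner basis of the Jacobian ideal J(f) in C{s,t} is {s^2*t^2 + 4*s^2/7 + 8*s*t^2/7, s^3 - 8*s^2/7 - 16*s*t^2/7, s*t/2 + t^3}; counting standard monomials gives mu = 8. Corank 2; j^3 = 2*s^2*t has shape L^2 M (L != M), so D-series; mu = 8 gives D_8.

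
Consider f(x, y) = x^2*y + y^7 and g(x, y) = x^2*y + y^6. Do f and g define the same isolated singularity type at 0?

The Hessian of f at 0 has rank 0. Corank 2; j^3 = x^2*y has shape L^2 M (L != M), so D-series; mu = 8 gives D_8. The Hessian of g at 0 has rank 0. Corank 2; j^3 = x^2*y has shape L^2 M (L != M), so D-series; mu = 7 gives D_7. f is D_8 but g is D_7, hence not right-equivalent.

No.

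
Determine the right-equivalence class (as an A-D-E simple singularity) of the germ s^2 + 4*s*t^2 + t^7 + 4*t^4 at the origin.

The Hessian of f at 0 has rank 1. Corank 1: A-series; mu = 6 gives A_6.

A6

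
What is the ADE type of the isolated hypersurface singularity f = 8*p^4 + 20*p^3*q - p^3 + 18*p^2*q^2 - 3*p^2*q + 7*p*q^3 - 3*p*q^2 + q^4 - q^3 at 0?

E7

The Hessian of f at 0 has rank 0. Corank 2; j^3 = -(p + q)^3 is a perfect cube, so E-series; the 4-jet and mu = 7 give E_7.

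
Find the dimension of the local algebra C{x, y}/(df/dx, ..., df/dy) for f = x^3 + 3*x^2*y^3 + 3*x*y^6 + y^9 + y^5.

8

The Hessian of f at 0 has rank 0. Corank 2; j^3 = x^3 is a perfect cube, so E-series; the 5-jet and mu = 8 give E_8.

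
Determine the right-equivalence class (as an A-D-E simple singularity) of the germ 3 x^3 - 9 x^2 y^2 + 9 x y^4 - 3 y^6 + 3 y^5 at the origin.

E8

The Hessian of f at 0 is [[0, 0], [0, 0]] with rank 0, so corank 2. A Groebner basis of the Jacobian ideal J(f) in C{x,y} is {y^4, x^3, -x^2/2 + x*y^2}; counting standard monomials gives mu = 8. Corank 2; j^3 = 3*x^3 is a perfect cube, so E-series; the 5-jet and mu = 8 give E_8.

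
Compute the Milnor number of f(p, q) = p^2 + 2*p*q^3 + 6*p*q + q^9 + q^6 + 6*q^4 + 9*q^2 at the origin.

8

The Hessian of f at 0 has rank 1. Corank 1: A-series; mu = 8 gives A_8.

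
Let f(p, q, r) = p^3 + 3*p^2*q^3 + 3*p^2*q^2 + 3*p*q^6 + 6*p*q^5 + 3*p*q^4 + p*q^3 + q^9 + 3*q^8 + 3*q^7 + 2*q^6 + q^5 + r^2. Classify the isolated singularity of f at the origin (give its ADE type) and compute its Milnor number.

Type E_7, Milnor number mu = 7.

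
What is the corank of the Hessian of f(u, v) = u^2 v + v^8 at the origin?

Hessian at 0 has rank 0.

2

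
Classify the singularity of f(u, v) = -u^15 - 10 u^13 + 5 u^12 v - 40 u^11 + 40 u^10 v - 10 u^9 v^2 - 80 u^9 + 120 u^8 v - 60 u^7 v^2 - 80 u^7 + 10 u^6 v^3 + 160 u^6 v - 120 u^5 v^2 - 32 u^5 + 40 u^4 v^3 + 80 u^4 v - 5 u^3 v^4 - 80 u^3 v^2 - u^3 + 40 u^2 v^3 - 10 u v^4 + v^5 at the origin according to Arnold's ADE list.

E_{8}

The Hessian of f at 0 has rank 0. Corank 2; j^3 = -u^3 is a perfect cube, so E-series; the 5-jet and mu = 8 give E_8.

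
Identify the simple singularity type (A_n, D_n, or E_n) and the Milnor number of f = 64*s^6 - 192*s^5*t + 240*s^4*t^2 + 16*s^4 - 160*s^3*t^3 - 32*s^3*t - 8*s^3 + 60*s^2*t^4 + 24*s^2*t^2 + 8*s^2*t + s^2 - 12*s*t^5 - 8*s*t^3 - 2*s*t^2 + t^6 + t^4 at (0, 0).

The Hessian of f at 0 has rank 1. Corank 1: A-series; mu = 5 gives A_5.

Type A_{5}, Milnor number mu = 5.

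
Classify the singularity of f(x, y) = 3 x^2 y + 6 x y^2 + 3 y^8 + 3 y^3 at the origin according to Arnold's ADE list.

D9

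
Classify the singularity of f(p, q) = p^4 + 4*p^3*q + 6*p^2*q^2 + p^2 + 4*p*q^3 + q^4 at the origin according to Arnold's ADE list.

The Hessian of f at 0 has rank 1. Corank 1: A-series; mu = 3 gives A_3.

A3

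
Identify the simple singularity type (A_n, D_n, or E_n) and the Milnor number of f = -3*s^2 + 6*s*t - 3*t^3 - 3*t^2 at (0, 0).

The Hessian of f at 0 is [[-6, 6], [6, -6]] with rank 1, so corank 1. A Groebner basis of the Jacobian ideal J(f) in C{s,t} is {t^2, s - t}; counting standard monomials gives mu = 2. Corank 1: A-series; mu = 2 gives A_2.

Type A_2, Milnor number mu = 2.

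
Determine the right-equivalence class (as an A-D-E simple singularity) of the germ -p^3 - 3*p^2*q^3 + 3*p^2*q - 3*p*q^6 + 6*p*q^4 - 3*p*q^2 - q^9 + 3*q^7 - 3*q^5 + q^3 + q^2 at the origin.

A_{2}

The Hessian of f at 0 is [[0, 0], [0, 2]] with rank 1, so corank 1. A Groebner basis of the Jacobian ideal J(f) in C{p,q} is {p^2, q}; counting standard monomials gives mu = 2. Corank 1: A-series; mu = 2 gives A_2.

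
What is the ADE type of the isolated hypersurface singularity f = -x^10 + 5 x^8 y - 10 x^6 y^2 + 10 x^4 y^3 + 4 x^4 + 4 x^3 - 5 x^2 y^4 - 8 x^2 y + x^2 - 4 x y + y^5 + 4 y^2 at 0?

A_{4}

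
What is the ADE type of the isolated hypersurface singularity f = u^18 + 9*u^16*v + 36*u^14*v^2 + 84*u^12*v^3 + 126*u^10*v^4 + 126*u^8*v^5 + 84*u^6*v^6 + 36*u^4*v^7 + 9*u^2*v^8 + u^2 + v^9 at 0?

The Hessian of f at 0 is [[2, 0], [0, 0]] with rank 1, so corank 1. A Groebner basis of the Jacobian ideal J(f) in C{u,v} is {v^8, u}; counting standard monomials gives mu = 8. Corank 1: A-series; mu = 8 gives A_8.

A_8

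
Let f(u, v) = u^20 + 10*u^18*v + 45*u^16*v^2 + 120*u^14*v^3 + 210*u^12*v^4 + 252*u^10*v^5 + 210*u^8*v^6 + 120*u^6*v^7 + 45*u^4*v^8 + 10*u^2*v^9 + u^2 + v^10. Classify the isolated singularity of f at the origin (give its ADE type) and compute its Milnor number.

Type A_{9}, Milnor number mu = 9.

The Hessian of f at 0 is [[2, 0], [0, 0]] with rank 1, so corank 1. A Groebner basis of the Jacobian ideal J(f) in C{u,v} is {v^9, u}; counting standard monomials gives mu = 9. Corank 1: A-series; mu = 9 gives A_9.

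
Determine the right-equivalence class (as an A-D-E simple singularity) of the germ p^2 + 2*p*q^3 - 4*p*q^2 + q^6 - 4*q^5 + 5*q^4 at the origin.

A_3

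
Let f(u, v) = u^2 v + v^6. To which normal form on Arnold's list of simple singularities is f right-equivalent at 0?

D7

The Hessian of f at 0 has rank 0. Corank 2; j^3 = u^2*v has shape L^2 M (L != M), so D-series; mu = 7 gives D_7.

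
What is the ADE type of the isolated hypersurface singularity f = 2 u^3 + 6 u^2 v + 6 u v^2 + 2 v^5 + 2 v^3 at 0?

The Hessian of f at 0 is [[0, 0], [0, 0]] with rank 0, so corank 2. A Groebner basis of the Jacobian ideal J(f) in C{u,v} is {v^4, u^2 + 2*u*v + v^2}; counting standard monomials gives mu = 8. Corank 2; j^3 = 2*(u + v)^3 is a perfect cube, so E-series; the 5-jet and mu = 8 give E_8.

E_8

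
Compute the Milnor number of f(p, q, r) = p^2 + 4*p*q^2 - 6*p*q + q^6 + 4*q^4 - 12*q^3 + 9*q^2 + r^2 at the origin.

The Hessian of f at 0 has rank 2. Corank 1: A-series; mu = 5 gives A_5.

5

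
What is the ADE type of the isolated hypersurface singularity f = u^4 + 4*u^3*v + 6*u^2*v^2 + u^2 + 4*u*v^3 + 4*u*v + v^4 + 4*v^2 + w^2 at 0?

A3

The Hessian of f at 0 has rank 2. Corank 1: A-series; mu = 3 gives A_3.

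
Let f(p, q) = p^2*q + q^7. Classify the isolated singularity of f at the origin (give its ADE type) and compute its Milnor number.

Type D_8, Milnor number mu = 8.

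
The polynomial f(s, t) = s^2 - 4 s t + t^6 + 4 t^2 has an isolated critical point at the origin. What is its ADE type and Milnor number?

Type A_{5}, Milnor number mu = 5.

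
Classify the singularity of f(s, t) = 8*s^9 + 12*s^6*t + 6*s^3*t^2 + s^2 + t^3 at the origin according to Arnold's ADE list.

The Hessian of f at 0 is [[2, 0], [0, 0]] with rank 1, so corank 1. A Groebner basis of the Jacobian ideal J(f) in C{s,t} is {t^2, s}; counting standard monomials gives mu = 2. Corank 1: A-series; mu = 2 gives A_2.

A2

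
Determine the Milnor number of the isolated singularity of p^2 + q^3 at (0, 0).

2

The Hessian of f at 0 is [[2, 0], [0, 0]] with rank 1, so corank 1. A Groebner basis of the Jacobian ideal J(f) in C{p,q} is {q^2, p}; counting standard monomials gives mu = 2. Corank 1: A-series; mu = 2 gives A_2.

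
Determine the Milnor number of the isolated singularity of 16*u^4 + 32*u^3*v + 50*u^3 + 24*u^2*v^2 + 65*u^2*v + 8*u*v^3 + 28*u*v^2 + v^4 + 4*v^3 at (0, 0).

5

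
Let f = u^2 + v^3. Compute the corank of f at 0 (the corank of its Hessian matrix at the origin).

Hessian at 0 has rank 1.

1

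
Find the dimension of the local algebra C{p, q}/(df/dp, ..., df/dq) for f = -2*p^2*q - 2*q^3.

The Hessian of f at 0 is [[0, 0], [0, 0]] with rank 0, so corank 2. A Groebner basis of the Jacobian ideal J(f) in C{p,q} is {q^3, p^2 + 3*q^2, p*q}; counting standard monomials gives mu = 4. Corank 2; j^3 = -2*q*(p^2 + q^2) splits into three distinct lines over C (the quadratic factor has nonzero discriminant), so D_4.

4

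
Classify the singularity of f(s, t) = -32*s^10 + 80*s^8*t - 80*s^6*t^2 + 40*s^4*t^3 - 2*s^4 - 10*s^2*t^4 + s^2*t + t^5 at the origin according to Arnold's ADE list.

The Hessian of f at 0 is [[0, 0], [0, 0]] with rank 0, so corank 2. A Groebner basis of the Jacobian ideal J(f) in C{s,t} is {s^2/5 + t^4, s^3, s*t}; counting standard monomials gives mu = 6. Corank 2; j^3 = s^2*t has shape L^2 M (L != M), so D-series; mu = 6 gives D_6.

D_6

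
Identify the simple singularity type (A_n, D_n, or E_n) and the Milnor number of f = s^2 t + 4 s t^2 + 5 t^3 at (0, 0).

The Hessian of f at 0 has rank 0. Corank 2; j^3 = t*(s^2 + 4*s*t + 5*t^2) splits into three distinct lines over C (the quadratic factor has nonzero discriminant), so D_4.

Type D_{4}, Milnor number mu = 4.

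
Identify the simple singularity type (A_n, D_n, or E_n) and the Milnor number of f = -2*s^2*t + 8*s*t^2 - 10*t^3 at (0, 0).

The Hessian of f at 0 has rank 0. Corank 2; j^3 = -2*t*(s^2 - 4*s*t + 5*t^2) splits into three distinct lines over C (the quadratic factor has nonzero discriminant), so D_4.

Type D_{4}, Milnor number mu = 4.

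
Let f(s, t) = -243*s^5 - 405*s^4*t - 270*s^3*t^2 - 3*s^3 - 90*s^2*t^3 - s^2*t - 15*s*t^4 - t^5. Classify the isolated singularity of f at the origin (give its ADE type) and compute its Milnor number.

Type D_{6}, Milnor number mu = 6.

The Hessian of f at 0 is [[0, 0], [0, 0]] with rank 0, so corank 2. A Groebner basis of the Jacobian ideal J(f) in C{s,t} is {-s*t/15 + t^4, s*t^2, s^2 + s*t/3}; counting standard monomials gives mu = 6. Corank 2; j^3 = -s^2*(3*s + t) has shape L^2 M (L != M), so D-series; mu = 6 gives D_6.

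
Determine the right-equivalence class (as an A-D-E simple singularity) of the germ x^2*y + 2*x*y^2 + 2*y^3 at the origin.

The Hessian of f at 0 has rank 0. Corank 2; j^3 = y*(x^2 + 2*x*y + 2*y^2) splits into three distinct lines over C (the quadratic factor has nonzero discriminant), so D_4.

D_4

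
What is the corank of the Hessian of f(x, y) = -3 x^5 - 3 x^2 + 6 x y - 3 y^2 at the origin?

The Hessian at 0 is [[-6, 6], [6, -6]] of rank 1; hence corank 1.

1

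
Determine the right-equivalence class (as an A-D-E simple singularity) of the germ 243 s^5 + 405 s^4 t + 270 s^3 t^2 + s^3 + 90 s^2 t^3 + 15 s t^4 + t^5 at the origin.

E_{8}

The Hessian of f at 0 has rank 0. Corank 2; j^3 = s^3 is a perfect cube, so E-series; the 5-jet and mu = 8 give E_8.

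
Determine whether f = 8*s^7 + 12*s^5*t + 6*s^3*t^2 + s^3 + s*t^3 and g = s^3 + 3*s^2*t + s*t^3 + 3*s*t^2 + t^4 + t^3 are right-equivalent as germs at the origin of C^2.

Yes.

The Hessian of f at 0 has rank 0. Corank 2; j^3 = s^3 is a perfect cube, so E-series; the 4-jet and mu = 7 give E_7. The Hessian of g at 0 has rank 0. Corank 2; j^3 = (s + t)^3 is a perfect cube, so E-series; the 4-jet and mu = 7 give E_7. Both have type E_7, hence right-equivalent.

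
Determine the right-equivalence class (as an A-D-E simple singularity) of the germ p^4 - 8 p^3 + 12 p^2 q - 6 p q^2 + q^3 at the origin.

E_6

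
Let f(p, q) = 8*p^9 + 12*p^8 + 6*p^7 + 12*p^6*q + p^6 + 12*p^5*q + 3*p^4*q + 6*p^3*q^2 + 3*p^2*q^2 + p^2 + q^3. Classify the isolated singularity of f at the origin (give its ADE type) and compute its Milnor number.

Type A_{2}, Milnor number mu = 2.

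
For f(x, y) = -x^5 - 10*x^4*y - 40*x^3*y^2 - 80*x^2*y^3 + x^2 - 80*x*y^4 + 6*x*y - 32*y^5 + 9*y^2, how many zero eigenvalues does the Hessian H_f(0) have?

The Hessian at 0 is [[2, 6], [6, 18]] of rank 1; hence corank 1.

1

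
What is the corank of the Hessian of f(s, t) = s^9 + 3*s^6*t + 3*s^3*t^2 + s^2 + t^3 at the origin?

1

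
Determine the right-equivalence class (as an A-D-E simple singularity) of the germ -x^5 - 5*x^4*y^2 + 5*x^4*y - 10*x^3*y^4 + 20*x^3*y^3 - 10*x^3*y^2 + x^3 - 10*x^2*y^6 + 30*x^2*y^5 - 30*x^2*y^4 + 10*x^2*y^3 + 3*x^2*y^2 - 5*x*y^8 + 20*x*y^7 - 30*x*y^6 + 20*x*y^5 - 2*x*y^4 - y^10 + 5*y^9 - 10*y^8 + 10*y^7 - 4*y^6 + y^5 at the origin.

E_{8}

The Hessian of f at 0 has rank 0. Corank 2; j^3 = x^3 is a perfect cube, so E-series; the 5-jet and mu = 8 give E_8.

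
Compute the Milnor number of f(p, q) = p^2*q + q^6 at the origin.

7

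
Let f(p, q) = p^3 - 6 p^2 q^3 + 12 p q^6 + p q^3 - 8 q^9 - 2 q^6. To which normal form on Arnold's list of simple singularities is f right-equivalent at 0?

The Hessian of f at 0 has rank 0. Corank 2; j^3 = p^3 is a perfect cube, so E-series; the 4-jet and mu = 7 give E_7.

E7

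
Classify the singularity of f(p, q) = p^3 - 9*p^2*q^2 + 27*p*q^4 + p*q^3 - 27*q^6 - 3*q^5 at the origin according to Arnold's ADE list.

E_{7}

The Hessian of f at 0 is [[0, 0], [0, 0]] with rank 0, so corank 2. A Groebner basis of the Jacobian ideal J(f) in C{p,q} is {-p^2/9 + q^4 - q^3/27, p^3, p^2*q + p^2/27 + q^3/81, -p^2/3 + p*q^2 - q^3/9}; counting standard monomials gives mu = 7. Corank 2; j^3 = p^3 is a perfect cube, so E-series; the 4-jet and mu = 7 give E_7.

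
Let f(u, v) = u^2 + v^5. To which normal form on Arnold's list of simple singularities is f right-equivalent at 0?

A4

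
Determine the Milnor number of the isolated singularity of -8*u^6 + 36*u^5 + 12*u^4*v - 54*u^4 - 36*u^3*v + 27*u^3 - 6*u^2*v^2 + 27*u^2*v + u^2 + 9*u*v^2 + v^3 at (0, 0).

The Hessian of f at 0 has rank 1. Corank 1: A-series; mu = 2 gives A_2.

2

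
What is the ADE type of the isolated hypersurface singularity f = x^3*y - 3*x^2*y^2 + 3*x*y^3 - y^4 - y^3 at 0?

E_{7}

The Hessian of f at 0 is [[0, 0], [0, 0]] with rank 0, so corank 2. A Groebner basis of the Jacobian ideal J(f) in C{x,y} is {x^3 - 3*x*y^2 - 3*y^2, x^2*y - 2*x*y^2, y^3}; counting standard monomials gives mu = 7. Corank 2; j^3 = -y^3 is a perfect cube, so E-series; the 4-jet and mu = 7 give E_7.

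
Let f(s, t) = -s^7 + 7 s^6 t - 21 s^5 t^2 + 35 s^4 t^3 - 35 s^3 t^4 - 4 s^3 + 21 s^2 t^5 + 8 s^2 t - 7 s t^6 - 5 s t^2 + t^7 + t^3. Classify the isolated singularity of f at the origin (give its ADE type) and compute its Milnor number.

The Hessian of f at 0 has rank 0. Corank 2; j^3 = -(s - t)*(2*s - t)^2 has shape L^2 M (L != M), so D-series; mu = 8 gives D_8.

Type D_{8}, Milnor number mu = 8.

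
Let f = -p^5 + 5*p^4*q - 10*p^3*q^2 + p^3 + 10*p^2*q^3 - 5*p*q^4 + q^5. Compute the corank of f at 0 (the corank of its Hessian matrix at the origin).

The Hessian at 0 is [[0, 0], [0, 0]] of rank 0; hence corank 2.

2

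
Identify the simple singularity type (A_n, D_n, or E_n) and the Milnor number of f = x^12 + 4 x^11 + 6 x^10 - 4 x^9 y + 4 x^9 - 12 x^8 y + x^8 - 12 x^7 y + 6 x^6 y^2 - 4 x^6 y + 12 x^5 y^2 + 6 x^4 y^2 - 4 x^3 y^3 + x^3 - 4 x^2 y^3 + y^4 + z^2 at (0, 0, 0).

The Hessian of f at 0 is [[0, 0, 0], [0, 0, 0], [0, 0, 2]] with rank 1, so corank 2. A Groebner basis of the Jacobian ideal J(f) in C{x,y,z} is {y^3, x^2, z}; counting standard monomials gives mu = 6. Corank 2; j^3 = x^3 is a perfect cube, so E-series; the 4-jet and mu = 6 give E_6.

Type E6, Milnor number mu = 6.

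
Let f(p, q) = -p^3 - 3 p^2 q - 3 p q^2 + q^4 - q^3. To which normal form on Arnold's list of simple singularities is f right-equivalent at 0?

E_6

The Hessian of f at 0 has rank 0. Corank 2; j^3 = -(p + q)^3 is a perfect cube, so E-series; the 4-jet and mu = 6 give E_6.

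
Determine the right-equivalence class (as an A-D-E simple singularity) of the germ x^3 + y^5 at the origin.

The Hessian of f at 0 is [[0, 0], [0, 0]] with rank 0, so corank 2. A Groebner basis of the Jacobian ideal J(f) in C{x,y} is {y^4, x^2}; counting standard monomials gives mu = 8. Corank 2; j^3 = x^3 is a perfect cube, so E-series; the 5-jet and mu = 8 give E_8.

E8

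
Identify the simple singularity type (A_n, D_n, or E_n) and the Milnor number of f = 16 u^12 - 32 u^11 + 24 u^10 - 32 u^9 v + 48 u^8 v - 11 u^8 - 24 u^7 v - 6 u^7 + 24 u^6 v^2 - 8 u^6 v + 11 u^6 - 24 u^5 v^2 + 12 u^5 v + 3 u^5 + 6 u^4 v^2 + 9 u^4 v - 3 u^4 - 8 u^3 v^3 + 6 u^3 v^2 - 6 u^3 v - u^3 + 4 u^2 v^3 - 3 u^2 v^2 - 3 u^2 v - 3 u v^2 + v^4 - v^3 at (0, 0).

Type E6, Milnor number mu = 6.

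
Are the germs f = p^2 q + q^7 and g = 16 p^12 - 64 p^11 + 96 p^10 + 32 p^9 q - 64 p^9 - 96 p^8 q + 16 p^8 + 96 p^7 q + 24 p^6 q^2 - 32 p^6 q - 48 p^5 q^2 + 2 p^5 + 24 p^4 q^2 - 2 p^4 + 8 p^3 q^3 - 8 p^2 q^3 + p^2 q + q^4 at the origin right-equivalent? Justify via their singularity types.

No.

The Hessian of f at 0 has rank 0. Corank 2; j^3 = p^2*q has shape L^2 M (L != M), so D-series; mu = 8 gives D_8. The Hessian of g at 0 has rank 0. Corank 2; j^3 = p^2*q has shape L^2 M (L != M), so D-series; mu = 5 gives D_5. f is D_8 but g is D_5, hence not right-equivalent.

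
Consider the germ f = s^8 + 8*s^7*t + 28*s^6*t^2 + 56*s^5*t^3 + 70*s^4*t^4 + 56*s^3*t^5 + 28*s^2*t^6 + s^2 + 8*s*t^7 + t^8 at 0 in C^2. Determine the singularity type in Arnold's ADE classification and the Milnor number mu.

Type A_7, Milnor number mu = 7.

The Hessian of f at 0 is [[2, 0], [0, 0]] with rank 1, so corank 1. A Groebner basis of the Jacobian ideal J(f) in C{s,t} is {t^7, s}; counting standard monomials gives mu = 7. Corank 1: A-series; mu = 7 gives A_7.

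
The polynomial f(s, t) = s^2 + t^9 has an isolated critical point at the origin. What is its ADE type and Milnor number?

Type A8, Milnor number mu = 8.

The Hessian of f at 0 has rank 1. Corank 1: A-series; mu = 8 gives A_8.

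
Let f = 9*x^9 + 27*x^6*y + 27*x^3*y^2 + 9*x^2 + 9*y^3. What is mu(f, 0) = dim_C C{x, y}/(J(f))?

2

The Hessian of f at 0 has rank 1. Corank 1: A-series; mu = 2 gives A_2.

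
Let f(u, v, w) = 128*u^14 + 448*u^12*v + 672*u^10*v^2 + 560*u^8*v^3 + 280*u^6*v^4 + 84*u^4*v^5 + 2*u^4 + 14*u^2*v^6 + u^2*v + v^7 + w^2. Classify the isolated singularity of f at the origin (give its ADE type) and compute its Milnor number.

The Hessian of f at 0 is [[0, 0, 0], [0, 0, 0], [0, 0, 2]] with rank 1, so corank 2. A Groebner basis of the Jacobian ideal J(f) in C{u,v,w} is {u^2/7 + v^6, u^3, u*v, w}; counting standard monomials gives mu = 8. Corank 2; j^3 = u^2*v has shape L^2 M (L != M), so D-series; mu = 8 gives D_8.

Type D_8, Milnor number mu = 8.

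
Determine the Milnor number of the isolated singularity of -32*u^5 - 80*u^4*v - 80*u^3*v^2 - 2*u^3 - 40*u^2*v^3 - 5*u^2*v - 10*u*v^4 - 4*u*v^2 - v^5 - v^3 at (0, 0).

The Hessian of f at 0 has rank 0. Corank 2; j^3 = -(u + v)^2*(2*u + v) has shape L^2 M (L != M), so D-series; mu = 6 gives D_6.

6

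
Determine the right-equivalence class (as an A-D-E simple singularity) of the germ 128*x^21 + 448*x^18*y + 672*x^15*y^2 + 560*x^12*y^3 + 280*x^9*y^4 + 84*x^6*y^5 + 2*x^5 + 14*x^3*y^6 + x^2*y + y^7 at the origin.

The Hessian of f at 0 is [[0, 0], [0, 0]] with rank 0, so corank 2. A Groebner basis of the Jacobian ideal J(f) in C{x,y} is {x^2/7 + y^6, x^3, x*y}; counting standard monomials gives mu = 8. Corank 2; j^3 = x^2*y has shape L^2 M (L != M), so D-series; mu = 8 gives D_8.

D8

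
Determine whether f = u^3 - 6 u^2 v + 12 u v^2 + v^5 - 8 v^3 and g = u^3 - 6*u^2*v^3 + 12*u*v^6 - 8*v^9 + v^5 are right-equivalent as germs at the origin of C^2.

Yes.

The Hessian of f at 0 has rank 0. Corank 2; j^3 = (u - 2*v)^3 is a perfect cube, so E-series; the 5-jet and mu = 8 give E_8. The Hessian of g at 0 has rank 0. Corank 2; j^3 = u^3 is a perfect cube, so E-series; the 5-jet and mu = 8 give E_8. Both have type E_8, hence right-equivalent.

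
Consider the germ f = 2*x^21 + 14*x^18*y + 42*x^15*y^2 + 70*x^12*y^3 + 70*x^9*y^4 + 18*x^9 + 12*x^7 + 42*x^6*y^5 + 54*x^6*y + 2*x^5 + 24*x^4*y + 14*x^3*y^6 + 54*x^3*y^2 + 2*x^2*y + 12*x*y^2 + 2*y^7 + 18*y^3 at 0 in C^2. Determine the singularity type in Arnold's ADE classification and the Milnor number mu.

The Hessian of f at 0 is [[0, 0], [0, 0]] with rank 0, so corank 2. A Groebner basis of the Jacobian ideal J(f) in C{x,y} is {81*x^2/3277 + x*y^3 + 16399*x*y/88479 + 9838*y^2/29493, -81*x^2/6554 - 22960*x*y/265437 + y^4 - 26237*y^2/176958, x^3 - 27*x*y^2 - 54*y^3, x^2*y + 6*x*y^2 + 9*y^3}; counting standard monomials gives mu = 8. Corank 2; j^3 = 2*y*(x + 3*y)^2 has shape L^2 M (L != M), so D-series; mu = 8 gives D_8.

Type D_{8}, Milnor number mu = 8.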